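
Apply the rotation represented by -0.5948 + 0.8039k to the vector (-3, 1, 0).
(1.834, 2.576, 0)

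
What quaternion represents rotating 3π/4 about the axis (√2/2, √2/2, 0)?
0.3827 + 0.6533i + 0.6533j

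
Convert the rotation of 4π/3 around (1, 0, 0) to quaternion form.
-0.5 + 0.866i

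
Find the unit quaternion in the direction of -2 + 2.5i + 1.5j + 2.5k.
-0.4619 + 0.5774i + 0.3464j + 0.5774k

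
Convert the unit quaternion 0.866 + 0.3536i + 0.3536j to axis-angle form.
axis = (√2/2, √2/2, 0), θ = π/3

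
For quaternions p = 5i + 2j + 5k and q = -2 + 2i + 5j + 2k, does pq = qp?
No: pq = -30 - 31i - 4j + 11k ≠ -30 + 11i - 4j - 31k = qp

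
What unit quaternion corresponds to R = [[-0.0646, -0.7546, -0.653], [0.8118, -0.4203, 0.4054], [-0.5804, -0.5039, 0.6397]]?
0.5373 - 0.4231i - 0.0338j + 0.7288k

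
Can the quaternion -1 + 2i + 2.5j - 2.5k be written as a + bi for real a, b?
No. The quaternion -1 + 2i + 2.5j - 2.5k has j-coefficient y = 2.5 and k-coefficient z = -2.5, not both zero, so it does not lie in the complex subalgebra spanned by 1 and i.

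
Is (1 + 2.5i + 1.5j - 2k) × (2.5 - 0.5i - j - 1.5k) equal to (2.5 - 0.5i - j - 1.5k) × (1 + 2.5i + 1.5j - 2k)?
No: pq = 2.25 + 1.5i + 7.5j - 8.25k ≠ 2.25 + 10i - 2j - 4.75k = qp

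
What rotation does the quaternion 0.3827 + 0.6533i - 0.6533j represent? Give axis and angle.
axis = (√2/2, -√2/2, 0), θ = 3π/4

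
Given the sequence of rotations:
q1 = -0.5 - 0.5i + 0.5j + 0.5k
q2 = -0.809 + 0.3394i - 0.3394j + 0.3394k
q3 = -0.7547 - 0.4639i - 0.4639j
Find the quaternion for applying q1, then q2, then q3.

q2 · q1 = 0.5742 - 0.1046i - 0.5742j - 0.5742k
q3 · q2 · q1 = -0.7482 + 0.0789i - 0.0994j + 0.6512k
-0.7482 + 0.0789i - 0.0994j + 0.6512k


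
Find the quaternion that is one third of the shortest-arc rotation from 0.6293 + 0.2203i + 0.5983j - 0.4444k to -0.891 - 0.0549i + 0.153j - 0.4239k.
0.8779 + 0.1966i + 0.4038j - 0.1663k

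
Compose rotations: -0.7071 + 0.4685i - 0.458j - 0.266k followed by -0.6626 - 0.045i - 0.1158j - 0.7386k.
0.2401 - 0.5861i + 0.0273j + 0.7734k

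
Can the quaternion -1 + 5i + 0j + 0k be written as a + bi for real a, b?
Yes. The quaternion -1 + 5i has j- and k-coefficients y = z = 0, so it lies in the complex subalgebra spanned by 1 and i.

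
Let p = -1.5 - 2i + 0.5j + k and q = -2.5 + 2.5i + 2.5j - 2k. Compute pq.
9.5 - 2.25i - 6.5j - 5.75k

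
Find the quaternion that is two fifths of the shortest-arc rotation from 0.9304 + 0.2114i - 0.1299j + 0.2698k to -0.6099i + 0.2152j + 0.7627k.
0.7372 - 0.1817i + 0.0203j + 0.6505k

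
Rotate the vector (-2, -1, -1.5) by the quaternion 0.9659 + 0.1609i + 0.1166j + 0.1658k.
(-1.971, -1.201, -1.387)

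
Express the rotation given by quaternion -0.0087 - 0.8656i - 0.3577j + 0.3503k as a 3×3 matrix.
[[0.4987, 0.6253, -0.6002], [0.6132, -0.7439, -0.2657], [-0.6127, -0.2355, -0.7544]]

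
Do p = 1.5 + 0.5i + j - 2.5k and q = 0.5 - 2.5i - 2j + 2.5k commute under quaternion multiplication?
No: pq = 10.25 - 6i + 2.5j + 4k ≠ 10.25 - i - 7.5j + k = qp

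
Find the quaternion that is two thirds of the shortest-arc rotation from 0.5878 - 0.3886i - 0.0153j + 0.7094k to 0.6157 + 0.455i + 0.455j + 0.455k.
0.6889 + 0.1842i + 0.3316j + 0.6177k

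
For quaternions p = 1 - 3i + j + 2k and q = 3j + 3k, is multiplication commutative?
No: pq = -9 - 3i + 12j - 6k ≠ -9 + 3i - 6j + 12k = qp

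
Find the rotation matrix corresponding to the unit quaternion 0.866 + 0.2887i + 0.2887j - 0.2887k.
[[0.6666, 0.6667, 0.3333], [-0.3333, 0.6666, -0.6667], [-0.6667, 0.3333, 0.6666]]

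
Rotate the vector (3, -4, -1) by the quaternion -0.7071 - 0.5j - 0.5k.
(2.121, -0.379, -4.621)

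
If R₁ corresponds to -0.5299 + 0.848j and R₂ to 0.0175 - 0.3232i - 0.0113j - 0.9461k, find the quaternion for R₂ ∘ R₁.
0.0003 + 0.9736i + 0.0208j + 0.2273k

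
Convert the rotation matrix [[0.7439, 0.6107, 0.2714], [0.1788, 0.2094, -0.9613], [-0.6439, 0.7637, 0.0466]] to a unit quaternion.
0.7071 + 0.6099i + 0.3236j - 0.1527k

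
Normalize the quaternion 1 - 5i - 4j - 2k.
0.1474 - 0.7372i - 0.5898j - 0.2949k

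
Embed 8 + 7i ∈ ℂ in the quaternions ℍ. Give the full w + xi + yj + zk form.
8 + 7i + 0j + 0k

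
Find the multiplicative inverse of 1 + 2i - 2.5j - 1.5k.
0.0741 - 0.1481i + 0.1852j + 0.1111k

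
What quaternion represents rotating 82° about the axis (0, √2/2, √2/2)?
0.7547 + 0.4639j + 0.4639k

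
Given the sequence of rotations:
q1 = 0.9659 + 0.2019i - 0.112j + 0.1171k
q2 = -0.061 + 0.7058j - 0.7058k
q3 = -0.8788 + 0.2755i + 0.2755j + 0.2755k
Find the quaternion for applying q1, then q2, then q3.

q2 · q1 = 0.1028 - 0.0087i + 0.5461j - 0.8314k
q3 · q2 · q1 = -0.0093 - 0.3435i - 0.2249j + 0.9118k
-0.0093 - 0.3435i - 0.2249j + 0.9118k


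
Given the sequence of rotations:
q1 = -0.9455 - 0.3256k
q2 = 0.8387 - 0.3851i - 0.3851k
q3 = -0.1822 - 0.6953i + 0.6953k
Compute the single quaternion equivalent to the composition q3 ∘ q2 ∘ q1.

q2 · q1 = -0.9184 + 0.3641i - 0.1254j + 0.091k
q3 · q2 · q1 = 0.3572 + 0.6594i + 0.3393j - 0.568k
0.3572 + 0.6594i + 0.3393j - 0.568k


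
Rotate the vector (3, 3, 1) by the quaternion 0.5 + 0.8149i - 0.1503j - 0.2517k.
(1.944, -3.594, 1.519)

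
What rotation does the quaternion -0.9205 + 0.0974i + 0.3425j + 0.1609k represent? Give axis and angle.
axis = (0.2493, 0.8765, 0.4118), θ = 314°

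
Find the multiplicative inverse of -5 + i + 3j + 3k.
-0.1136 - 0.0227i - 0.0682j - 0.0682k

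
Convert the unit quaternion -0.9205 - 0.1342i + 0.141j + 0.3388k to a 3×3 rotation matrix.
[[0.7307, 0.5859, -0.3505], [-0.6616, 0.7344, -0.1515], [0.1686, 0.3426, 0.9242]]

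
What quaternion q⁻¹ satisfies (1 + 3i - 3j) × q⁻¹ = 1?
0.0526 - 0.1579i + 0.1579j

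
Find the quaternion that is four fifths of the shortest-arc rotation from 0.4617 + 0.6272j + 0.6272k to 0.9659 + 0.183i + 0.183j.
0.9289 + 0.1555i + 0.3024j + 0.1469k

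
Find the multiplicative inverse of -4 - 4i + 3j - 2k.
-0.0889 + 0.0889i - 0.0667j + 0.0444k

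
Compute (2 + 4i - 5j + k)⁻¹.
0.0435 - 0.087i + 0.1087j - 0.0217k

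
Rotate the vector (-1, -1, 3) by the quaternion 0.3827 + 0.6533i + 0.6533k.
(2.914, -1.293, -0.914)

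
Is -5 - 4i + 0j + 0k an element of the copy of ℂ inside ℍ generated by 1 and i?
Yes. The quaternion -5 - 4i has j- and k-coefficients y = z = 0, so it lies in the complex subalgebra spanned by 1 and i.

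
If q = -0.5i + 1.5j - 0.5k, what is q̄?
0.5i - 1.5j + 0.5k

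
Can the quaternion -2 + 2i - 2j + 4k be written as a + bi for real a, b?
No. The quaternion -2 + 2i - 2j + 4k has j-coefficient y = -2 and k-coefficient z = 4, not both zero, so it does not lie in the complex subalgebra spanned by 1 and i.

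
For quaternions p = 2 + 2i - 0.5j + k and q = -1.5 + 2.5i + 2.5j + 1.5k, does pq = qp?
No: pq = -8.25 - 1.25i + 5.25j + 7.75k ≠ -8.25 + 5.25i + 6.25j - 4.75k = qp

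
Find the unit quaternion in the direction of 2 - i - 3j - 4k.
0.3651 - 0.1826i - 0.5477j - 0.7303k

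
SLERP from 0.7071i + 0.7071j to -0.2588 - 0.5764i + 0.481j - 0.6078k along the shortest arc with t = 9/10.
0.2533 + 0.6702i - 0.3646j + 0.5948k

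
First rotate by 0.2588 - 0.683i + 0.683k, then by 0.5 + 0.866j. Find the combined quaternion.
0.1294 + 0.25i + 0.2241j + 0.933k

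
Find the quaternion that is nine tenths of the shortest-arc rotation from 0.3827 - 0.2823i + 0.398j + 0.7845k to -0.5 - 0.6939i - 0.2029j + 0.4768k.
-0.4255 - 0.6983i - 0.1405j + 0.5581k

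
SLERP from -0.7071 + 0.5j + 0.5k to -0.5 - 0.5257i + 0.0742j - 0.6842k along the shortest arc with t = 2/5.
-0.8467 - 0.301i + 0.4387j + 0.0044k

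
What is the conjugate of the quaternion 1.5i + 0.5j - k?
-1.5i - 0.5j + k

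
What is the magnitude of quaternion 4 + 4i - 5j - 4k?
√73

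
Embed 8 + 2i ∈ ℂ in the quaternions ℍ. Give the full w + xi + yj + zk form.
8 + 2i + 0j + 0k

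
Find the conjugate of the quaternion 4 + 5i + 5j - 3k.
4 - 5i - 5j + 3k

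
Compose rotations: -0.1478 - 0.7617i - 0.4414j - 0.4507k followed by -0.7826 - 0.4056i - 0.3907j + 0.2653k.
-0.2462 + 0.9492i + 0.0183j + 0.1949k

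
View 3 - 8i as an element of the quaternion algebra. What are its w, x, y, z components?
3 - 8i + 0j + 0k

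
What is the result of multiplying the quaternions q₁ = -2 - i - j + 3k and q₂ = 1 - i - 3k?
6 + 4i - 7j + 8k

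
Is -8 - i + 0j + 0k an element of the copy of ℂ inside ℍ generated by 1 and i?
Yes. The quaternion -8 - i has j- and k-coefficients y = z = 0, so it lies in the complex subalgebra spanned by 1 and i.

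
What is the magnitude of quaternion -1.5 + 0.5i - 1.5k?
2.179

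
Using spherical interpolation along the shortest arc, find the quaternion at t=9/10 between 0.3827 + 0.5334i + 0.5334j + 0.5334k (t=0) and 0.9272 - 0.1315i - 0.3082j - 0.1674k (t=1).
0.9705 - 0.0475i - 0.2212j - 0.0828k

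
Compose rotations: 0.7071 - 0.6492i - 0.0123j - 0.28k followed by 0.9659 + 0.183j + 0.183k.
0.7365 - 0.6761i - 0.0013j - 0.0222k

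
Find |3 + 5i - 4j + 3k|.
√59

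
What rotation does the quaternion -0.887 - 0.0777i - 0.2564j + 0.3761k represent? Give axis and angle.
axis = (-0.1683, -0.5553, 0.8145), θ = 305°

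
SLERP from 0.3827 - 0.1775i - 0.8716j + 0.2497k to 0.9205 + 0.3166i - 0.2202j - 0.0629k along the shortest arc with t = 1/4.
0.5925 - 0.05i - 0.7822j + 0.186k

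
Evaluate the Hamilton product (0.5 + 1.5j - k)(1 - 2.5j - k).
3.25 - 4i + 0.25j - 1.5k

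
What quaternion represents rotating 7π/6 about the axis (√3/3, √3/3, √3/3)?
-0.2588 + 0.5577i + 0.5577j + 0.5577k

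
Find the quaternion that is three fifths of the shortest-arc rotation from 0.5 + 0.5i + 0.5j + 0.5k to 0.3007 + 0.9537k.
0.4215 + 0.2244i + 0.2244j + 0.8495k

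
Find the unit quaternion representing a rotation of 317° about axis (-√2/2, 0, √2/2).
-0.9304 - 0.2592i + 0.2592k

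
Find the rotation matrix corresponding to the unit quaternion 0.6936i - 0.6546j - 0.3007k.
[[-0.0378, -0.9081, -0.4171], [-0.9081, -0.143, 0.3937], [-0.4171, 0.3937, -0.8192]]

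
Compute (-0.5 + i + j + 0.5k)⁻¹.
-0.2 - 0.4i - 0.4j - 0.2k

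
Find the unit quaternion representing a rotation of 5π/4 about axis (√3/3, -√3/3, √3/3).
-0.3827 + 0.5334i - 0.5334j + 0.5334k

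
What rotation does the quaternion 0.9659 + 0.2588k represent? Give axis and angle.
axis = (0, 0, 1), θ = π/6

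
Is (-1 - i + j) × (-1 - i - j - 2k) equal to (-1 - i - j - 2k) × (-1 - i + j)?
No: pq = 1 - 2j + 4k ≠ 1 + 4i + 2j = qp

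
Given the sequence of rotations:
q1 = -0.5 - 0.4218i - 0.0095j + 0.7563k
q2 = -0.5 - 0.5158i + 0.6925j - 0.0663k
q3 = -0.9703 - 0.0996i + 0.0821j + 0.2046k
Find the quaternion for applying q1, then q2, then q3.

q2 · q1 = 0.0892 + 0.9919i + 0.0766j - 0.048k
q3 · q2 · q1 = 0.0158 - 0.9909i + 0.1312j - 0.0242k
0.0158 - 0.9909i + 0.1312j - 0.0242k


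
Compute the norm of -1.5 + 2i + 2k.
3.202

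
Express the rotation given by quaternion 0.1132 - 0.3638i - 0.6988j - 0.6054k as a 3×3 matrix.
[[-0.7097, 0.6455, 0.2823], [0.3714, 0.0023, 0.9285], [0.5987, 0.7637, -0.2413]]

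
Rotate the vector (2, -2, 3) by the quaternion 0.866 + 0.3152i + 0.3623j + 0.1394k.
(3.569, -1.92, -0.757)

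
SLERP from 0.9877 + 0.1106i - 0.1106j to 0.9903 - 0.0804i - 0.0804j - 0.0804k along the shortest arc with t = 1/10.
0.9899 + 0.0916i - 0.1078j - 0.0081k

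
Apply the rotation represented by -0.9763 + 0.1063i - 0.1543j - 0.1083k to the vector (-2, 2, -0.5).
(-2.486, 1.43, -0.165)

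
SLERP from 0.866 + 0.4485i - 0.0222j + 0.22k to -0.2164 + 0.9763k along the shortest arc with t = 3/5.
0.3285 + 0.2597i - 0.0129j + 0.908k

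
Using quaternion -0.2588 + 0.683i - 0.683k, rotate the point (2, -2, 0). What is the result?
(0.841, 2.439, -1.159)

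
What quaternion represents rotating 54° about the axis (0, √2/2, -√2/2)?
0.891 + 0.321j - 0.321k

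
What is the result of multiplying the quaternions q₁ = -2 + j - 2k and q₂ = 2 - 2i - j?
-3 + 2i + 8j - 2k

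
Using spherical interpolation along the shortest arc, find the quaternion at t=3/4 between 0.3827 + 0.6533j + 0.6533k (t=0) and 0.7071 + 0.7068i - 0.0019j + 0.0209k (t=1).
0.731 + 0.6049i + 0.2133j + 0.2328k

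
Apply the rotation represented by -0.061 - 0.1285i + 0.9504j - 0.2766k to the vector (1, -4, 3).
(0.018, -5.091, -0.291)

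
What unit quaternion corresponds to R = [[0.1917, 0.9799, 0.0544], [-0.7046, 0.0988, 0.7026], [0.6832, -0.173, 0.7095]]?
0.7071 - 0.3096i - 0.2223j - 0.5956k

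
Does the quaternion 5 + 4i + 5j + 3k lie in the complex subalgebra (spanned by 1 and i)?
No. The quaternion 5 + 4i + 5j + 3k has j-coefficient y = 5 and k-coefficient z = 3, not both zero, so it does not lie in the complex subalgebra spanned by 1 and i.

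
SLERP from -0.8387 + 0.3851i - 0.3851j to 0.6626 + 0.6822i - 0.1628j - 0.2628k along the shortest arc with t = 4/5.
-0.8255 - 0.5105i + 0.0421j + 0.237k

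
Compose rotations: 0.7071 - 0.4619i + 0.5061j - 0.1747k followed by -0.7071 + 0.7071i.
-0.1734 + 0.8266i - 0.2343j + 0.4814k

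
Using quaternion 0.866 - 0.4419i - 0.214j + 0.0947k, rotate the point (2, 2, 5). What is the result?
(-0.441, 5.514, 1.551)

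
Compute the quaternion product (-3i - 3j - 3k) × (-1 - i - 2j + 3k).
-12i + 15j + 6k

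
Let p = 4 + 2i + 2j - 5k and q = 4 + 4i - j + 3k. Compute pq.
25 + 25i - 22j - 18k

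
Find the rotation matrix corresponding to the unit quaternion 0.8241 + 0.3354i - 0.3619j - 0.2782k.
[[0.5833, 0.2158, -0.7831], [-0.7013, 0.6202, -0.3514], [0.4099, 0.7542, 0.5131]]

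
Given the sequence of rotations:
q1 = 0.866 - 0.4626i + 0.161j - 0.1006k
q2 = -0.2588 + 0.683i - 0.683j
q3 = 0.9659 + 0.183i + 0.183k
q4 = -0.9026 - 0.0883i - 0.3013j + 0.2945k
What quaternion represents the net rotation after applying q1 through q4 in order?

q2 · q1 = 0.2018 + 0.7799i - 0.5644j - 0.18k
q3 · q2 · q1 = 0.0851 + 0.8935i - 0.3695j - 0.2402k
q4 · q3 · q2 · q1 = -0.0385 - 0.6328i + 0.5498j + 0.5437k
-0.0385 - 0.6328i + 0.5498j + 0.5437k


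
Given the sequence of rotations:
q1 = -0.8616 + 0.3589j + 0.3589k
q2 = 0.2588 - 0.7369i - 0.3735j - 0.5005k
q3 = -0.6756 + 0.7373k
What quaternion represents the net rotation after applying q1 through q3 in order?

q2 · q1 = 0.0907 + 0.6805i + 0.6792j + 0.2596k
q3 · q2 · q1 = -0.2527 - 0.9605i + 0.0429j - 0.1085k
-0.2527 - 0.9605i + 0.0429j - 0.1085k


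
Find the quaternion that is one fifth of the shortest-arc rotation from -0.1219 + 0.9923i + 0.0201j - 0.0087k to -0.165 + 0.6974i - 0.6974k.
-0.1375 + 0.9772i + 0.0167j - 0.1609k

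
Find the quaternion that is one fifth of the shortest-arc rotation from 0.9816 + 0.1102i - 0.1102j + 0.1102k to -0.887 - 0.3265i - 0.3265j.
0.9832 + 0.1577i - 0.0214j + 0.0896k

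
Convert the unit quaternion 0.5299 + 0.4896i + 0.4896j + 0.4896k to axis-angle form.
axis = (√3/3, √3/3, √3/3), θ = 116°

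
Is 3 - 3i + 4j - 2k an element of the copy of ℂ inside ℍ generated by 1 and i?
No. The quaternion 3 - 3i + 4j - 2k has j-coefficient y = 4 and k-coefficient z = -2, not both zero, so it does not lie in the complex subalgebra spanned by 1 and i.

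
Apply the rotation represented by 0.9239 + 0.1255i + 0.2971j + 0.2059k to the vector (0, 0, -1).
(-0.601, 0.11, -0.792)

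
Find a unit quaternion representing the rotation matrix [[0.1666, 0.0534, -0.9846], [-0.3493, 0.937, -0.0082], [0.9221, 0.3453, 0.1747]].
0.7547 + 0.1171i - 0.6316j - 0.1334k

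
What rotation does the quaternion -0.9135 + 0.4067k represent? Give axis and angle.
axis = (0, 0, 1), θ = 312°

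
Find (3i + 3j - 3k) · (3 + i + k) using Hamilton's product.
12i + 3j - 12k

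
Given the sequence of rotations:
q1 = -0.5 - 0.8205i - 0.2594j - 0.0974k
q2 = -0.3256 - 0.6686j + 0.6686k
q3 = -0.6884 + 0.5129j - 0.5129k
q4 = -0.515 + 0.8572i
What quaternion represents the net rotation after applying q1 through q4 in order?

q2 · q1 = 0.0545 + 0.5057i - 0.1298j - 0.8512k
q3 · q2 · q1 = -0.4075 - 0.8513i - 0.1421j + 0.2986k
q4 · q3 · q2 · q1 = 0.9396 + 0.0891i - 0.1828j - 0.2756k
0.9396 + 0.0891i - 0.1828j - 0.2756k


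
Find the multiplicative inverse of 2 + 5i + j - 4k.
0.0435 - 0.1087i - 0.0217j + 0.087k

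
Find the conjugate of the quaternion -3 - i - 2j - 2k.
-3 + i + 2j + 2k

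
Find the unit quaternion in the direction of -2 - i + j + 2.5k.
-0.5714 - 0.2857i + 0.2857j + 0.7143k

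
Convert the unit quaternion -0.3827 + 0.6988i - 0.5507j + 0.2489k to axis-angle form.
axis = (0.7564, -0.5961, 0.2694), θ = 5π/4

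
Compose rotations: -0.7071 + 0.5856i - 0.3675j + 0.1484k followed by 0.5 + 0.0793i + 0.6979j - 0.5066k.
-0.0683 + 0.1541i - 0.9857j - 0.0054k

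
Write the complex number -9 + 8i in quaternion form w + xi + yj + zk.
-9 + 8i + 0j + 0k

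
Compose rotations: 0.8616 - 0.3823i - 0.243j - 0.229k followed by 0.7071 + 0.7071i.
0.8796 + 0.3389i - 0.0099j - 0.3338k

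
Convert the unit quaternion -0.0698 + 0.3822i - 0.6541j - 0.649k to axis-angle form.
axis = (0.3831, -0.6557, -0.6506), θ = 188°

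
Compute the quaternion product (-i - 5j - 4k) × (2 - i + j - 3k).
-8 + 17i - 9j - 14k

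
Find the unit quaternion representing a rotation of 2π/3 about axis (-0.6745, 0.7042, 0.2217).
0.5 - 0.5841i + 0.6099j + 0.192k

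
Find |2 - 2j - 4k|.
√24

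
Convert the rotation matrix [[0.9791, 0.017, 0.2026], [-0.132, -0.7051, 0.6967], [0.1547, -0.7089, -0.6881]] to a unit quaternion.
-0.3827 + 0.9182i - 0.0313j + 0.0973k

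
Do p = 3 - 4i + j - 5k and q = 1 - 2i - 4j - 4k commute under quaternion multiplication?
No: pq = -21 - 34i - 17j + k ≠ -21 + 14i - 5j - 35k = qp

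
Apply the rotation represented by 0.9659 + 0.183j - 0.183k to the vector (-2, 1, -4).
(-2.793, 1.908, -3.092)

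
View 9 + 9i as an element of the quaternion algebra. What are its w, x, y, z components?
9 + 9i + 0j + 0k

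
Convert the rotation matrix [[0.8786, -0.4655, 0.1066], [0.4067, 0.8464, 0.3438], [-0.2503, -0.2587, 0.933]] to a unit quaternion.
0.9563 - 0.1575i + 0.0933j + 0.228k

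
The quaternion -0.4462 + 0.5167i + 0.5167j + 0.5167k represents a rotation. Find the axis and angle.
axis = (√3/3, √3/3, √3/3), θ = 233°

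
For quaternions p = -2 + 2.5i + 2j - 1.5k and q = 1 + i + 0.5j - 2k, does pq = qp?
No: pq = -8.5 - 2.75i + 4.5j + 1.75k ≠ -8.5 + 3.75i - 2.5j + 3.25k = qp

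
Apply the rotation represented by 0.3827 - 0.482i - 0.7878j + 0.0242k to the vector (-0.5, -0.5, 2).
(-1.502, 0.006, -1.498)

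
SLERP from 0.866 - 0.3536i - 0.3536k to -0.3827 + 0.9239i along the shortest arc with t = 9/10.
0.4508 - 0.8918i - 0.04k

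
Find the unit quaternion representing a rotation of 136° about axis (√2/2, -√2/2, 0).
0.3746 + 0.6556i - 0.6556j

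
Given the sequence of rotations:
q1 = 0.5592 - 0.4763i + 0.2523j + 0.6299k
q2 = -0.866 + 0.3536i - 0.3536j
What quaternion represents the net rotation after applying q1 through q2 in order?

q2 · q1 = -0.2266 + 0.3875i - 0.639j - 0.6247k
-0.2266 + 0.3875i - 0.639j - 0.6247k


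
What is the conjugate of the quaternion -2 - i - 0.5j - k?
-2 + i + 0.5j + k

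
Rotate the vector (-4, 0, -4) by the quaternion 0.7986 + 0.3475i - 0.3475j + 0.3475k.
(-0.814, 1.932, -5.254)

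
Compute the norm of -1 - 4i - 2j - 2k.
5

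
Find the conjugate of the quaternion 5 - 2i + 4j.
5 + 2i - 4j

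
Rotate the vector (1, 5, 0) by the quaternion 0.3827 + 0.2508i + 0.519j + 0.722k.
(-2.043, -0.029, 4.672)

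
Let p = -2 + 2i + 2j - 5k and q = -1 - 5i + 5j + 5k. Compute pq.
27 + 43i + 3j + 15k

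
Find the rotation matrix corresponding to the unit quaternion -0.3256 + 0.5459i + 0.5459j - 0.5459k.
[[-0.192, 0.2405, -0.9515], [0.9515, -0.192, -0.2405], [-0.2405, -0.9515, -0.192]]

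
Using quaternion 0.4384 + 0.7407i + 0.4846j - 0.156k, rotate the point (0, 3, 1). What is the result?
(2.758, -1.238, 0.928)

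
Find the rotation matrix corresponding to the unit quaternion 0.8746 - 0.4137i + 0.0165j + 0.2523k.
[[0.8721, -0.455, -0.1799], [0.4277, 0.5304, 0.732], [-0.2376, -0.7153, 0.6572]]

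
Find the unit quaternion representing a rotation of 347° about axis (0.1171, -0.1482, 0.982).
-0.9936 + 0.0133i - 0.0168j + 0.1112k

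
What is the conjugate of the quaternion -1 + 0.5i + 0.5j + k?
-1 - 0.5i - 0.5j - k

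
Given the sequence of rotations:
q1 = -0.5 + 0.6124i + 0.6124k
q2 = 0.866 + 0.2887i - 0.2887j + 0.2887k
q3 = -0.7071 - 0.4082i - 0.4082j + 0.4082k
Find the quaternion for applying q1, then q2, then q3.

q2 · q1 = -0.7866 + 0.2092i + 0.1444j + 0.5628k
q3 · q2 · q1 = 0.4708 - 0.1155i + 0.5341j - 0.6926k
0.4708 - 0.1155i + 0.5341j - 0.6926k


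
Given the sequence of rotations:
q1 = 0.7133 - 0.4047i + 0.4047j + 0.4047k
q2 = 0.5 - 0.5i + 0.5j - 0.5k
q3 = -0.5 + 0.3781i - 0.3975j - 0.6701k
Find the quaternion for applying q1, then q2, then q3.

q2 · q1 = 0.1543 - 0.1543i + 0.9637j - 0.1543k
q3 · q2 · q1 = 0.2609 + 0.8426i - 0.3814j + 0.2768k
0.2609 + 0.8426i - 0.3814j + 0.2768k


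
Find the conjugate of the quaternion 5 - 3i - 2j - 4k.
5 + 3i + 2j + 4k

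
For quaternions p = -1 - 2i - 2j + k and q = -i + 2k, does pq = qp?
No: pq = -4 - 3i + 3j - 4k ≠ -4 + 5i - 3j = qp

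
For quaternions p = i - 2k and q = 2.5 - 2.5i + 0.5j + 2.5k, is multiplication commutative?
No: pq = 7.5 + 3.5i + 2.5j - 4.5k ≠ 7.5 + 1.5i - 2.5j - 5.5k = qp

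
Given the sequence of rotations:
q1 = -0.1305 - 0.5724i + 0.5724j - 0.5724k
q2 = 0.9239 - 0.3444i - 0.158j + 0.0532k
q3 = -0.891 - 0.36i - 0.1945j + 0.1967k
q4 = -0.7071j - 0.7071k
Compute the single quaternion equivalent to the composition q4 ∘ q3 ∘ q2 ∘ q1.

q2 · q1 = -0.1968 - 0.4239i + 0.3219j - 0.8234k
q3 · q2 · q1 = 0.2473 + 0.5454i - 0.6283j + 0.4966k
q4 · q3 · q2 · q1 = -0.0931 - 0.7954i - 0.5605j + 0.2108k
-0.0931 - 0.7954i - 0.5605j + 0.2108k


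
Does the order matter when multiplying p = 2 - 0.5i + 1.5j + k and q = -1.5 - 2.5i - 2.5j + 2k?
Yes: pq = -2.5 + 1.25i - 8.75j + 7.5k ≠ -2.5 - 9.75i - 5.75j - 2.5k = qp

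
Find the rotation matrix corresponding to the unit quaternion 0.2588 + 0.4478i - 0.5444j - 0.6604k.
[[-0.465, -0.1457, -0.8732], [-0.8294, -0.2733, 0.4873], [-0.3097, 0.9508, 0.0062]]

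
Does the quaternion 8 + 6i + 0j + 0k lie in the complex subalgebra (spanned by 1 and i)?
Yes. The quaternion 8 + 6i has j- and k-coefficients y = z = 0, so it lies in the complex subalgebra spanned by 1 and i.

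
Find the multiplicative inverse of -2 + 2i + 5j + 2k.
-0.0541 - 0.0541i - 0.1351j - 0.0541k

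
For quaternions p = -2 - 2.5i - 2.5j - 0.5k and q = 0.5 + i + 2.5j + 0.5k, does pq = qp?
No: pq = 8 - 3.25i - 5.5j - 5k ≠ 8 - 3.25i - 7j + 2.5k = qp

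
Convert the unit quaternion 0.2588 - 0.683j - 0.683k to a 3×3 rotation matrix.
[[-0.866, 0.3535, -0.3535], [-0.3535, 0.067, 0.933], [0.3535, 0.933, 0.067]]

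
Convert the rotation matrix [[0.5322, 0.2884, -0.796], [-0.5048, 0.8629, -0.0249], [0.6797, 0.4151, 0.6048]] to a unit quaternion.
0.866 + 0.127i - 0.426j - 0.229k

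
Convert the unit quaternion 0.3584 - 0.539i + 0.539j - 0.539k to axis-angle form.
axis = (-√3/3, √3/3, -√3/3), θ = 138°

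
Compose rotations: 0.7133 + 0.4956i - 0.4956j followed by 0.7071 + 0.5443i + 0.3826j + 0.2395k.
0.4242 + 0.8574i + 0.0412j - 0.2885k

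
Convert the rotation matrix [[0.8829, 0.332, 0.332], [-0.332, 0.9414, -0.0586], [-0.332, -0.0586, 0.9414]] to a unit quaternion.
0.9703 + 0.1711j - 0.1711k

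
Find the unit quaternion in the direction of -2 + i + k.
-0.8165 + 0.4082i + 0.4082k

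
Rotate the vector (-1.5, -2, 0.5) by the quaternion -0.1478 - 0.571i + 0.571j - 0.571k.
(2.34, 0.923, -0.417)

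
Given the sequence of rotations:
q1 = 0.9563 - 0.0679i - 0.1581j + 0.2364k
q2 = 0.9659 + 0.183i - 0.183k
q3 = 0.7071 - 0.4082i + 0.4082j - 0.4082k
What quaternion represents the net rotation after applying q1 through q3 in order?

q2 · q1 = 0.9794 + 0.0805i - 0.1835j + 0.0244k
q3 · q2 · q1 = 0.8103 - 0.4078i + 0.2471j - 0.3405k
0.8103 - 0.4078i + 0.2471j - 0.3405k


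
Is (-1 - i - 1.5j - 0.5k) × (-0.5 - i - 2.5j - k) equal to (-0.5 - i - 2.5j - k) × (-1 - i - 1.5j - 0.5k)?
No: pq = -4.75 + 1.75i + 2.75j + 2.25k ≠ -4.75 + 1.25i + 3.75j + 0.25k = qp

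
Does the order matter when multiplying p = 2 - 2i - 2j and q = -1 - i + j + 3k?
Yes: pq = -2 - 6i + 10j + 2k ≠ -2 + 6i - 2j + 10k = qp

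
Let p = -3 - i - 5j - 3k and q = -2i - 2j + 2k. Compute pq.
-6 - 10i + 14j - 14k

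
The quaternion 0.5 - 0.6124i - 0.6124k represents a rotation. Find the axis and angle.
axis = (-√2/2, 0, -√2/2), θ = 2π/3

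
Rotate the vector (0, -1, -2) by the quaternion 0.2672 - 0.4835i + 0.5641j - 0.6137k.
(-1.572, 1.089, 1.159)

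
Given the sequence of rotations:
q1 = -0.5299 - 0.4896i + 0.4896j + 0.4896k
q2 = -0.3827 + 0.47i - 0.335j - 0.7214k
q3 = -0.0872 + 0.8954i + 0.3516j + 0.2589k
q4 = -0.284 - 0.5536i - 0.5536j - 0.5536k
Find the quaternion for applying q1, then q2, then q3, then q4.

q2 · q1 = 0.9501 + 0.1275i + 0.1132j + 0.261k
q3 · q2 · q1 = -0.3044 + 0.9021i + 0.1235j + 0.2798k
q4 · q3 · q2 · q1 = 0.8091 - 0.1742i - 0.2111j + 0.5201k
0.8091 - 0.1742i - 0.2111j + 0.5201k


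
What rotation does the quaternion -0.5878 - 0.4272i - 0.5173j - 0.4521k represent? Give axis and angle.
axis = (-0.5281, -0.6394, -0.5588), θ = 252°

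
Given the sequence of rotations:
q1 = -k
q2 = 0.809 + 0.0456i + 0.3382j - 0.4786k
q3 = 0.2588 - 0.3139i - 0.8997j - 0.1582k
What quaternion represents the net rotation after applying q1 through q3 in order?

q2 · q1 = -0.4786 - 0.3382i + 0.0456j - 0.809k
q3 · q2 · q1 = -0.317 + 0.7978i + 0.242j - 0.4522k
-0.317 + 0.7978i + 0.242j - 0.4522k


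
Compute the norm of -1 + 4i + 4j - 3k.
√42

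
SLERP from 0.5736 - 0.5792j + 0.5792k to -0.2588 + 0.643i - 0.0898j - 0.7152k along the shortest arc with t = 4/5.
0.3588 - 0.5508i - 0.0615j + 0.7511k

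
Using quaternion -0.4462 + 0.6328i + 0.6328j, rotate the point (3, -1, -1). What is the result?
(0.361, 1.639, 2.861)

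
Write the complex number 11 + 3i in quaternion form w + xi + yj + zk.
11 + 3i + 0j + 0k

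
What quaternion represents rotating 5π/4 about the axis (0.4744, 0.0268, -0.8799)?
-0.3827 + 0.4383i + 0.0248j - 0.8129k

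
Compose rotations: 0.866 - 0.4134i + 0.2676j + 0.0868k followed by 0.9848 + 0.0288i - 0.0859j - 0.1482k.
0.9006 - 0.35i + 0.2479j - 0.0707k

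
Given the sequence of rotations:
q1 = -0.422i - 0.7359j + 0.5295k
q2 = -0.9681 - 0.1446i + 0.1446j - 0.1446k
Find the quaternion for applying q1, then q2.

q2 · q1 = 0.122 + 0.3787i + 0.85j - 0.3452k
0.122 + 0.3787i + 0.85j - 0.3452k


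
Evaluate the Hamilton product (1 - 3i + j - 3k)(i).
3 + i - 3j - k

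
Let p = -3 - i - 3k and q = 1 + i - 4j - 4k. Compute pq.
-14 - 16i + 5j + 13k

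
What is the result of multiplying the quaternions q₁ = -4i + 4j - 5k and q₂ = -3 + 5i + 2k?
30 + 20i - 29j - 5k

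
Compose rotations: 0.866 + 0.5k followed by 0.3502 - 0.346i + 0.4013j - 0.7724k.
0.6895 - 0.099i + 0.5205j - 0.4938k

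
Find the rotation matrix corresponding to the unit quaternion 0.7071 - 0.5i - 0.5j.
[[0.5, 0.5, -0.7071], [0.5, 0.5, 0.7071], [0.7071, -0.7071, 0]]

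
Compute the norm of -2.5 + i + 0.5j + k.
2.915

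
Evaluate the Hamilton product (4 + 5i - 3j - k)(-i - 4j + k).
-6 - 11i - 20j - 19k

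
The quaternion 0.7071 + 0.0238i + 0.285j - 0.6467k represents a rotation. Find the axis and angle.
axis = (0.0337, 0.403, -0.9146), θ = π/2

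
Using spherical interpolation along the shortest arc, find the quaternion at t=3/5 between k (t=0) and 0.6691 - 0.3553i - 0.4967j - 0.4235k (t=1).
-0.4645 + 0.2466i + 0.3448j + 0.7775k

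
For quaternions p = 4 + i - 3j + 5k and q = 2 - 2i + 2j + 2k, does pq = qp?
No: pq = 6 - 22i - 10j + 14k ≠ 6 + 10i + 14j + 22k = qp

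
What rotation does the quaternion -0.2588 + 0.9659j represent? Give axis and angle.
axis = (0, 1, 0), θ = 7π/6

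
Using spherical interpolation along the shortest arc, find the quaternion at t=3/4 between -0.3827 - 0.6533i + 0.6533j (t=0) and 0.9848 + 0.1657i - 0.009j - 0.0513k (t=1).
-0.9203 - 0.3315i + 0.2033j + 0.042k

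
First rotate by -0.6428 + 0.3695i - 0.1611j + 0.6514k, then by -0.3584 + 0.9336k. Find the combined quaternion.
-0.3778 + 0.018i + 0.4027j - 0.8336k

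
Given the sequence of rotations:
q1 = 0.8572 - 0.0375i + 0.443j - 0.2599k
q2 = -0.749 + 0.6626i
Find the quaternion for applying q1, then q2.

q2 · q1 = -0.6172 + 0.5961i - 0.1596j + 0.4882k
-0.6172 + 0.5961i - 0.1596j + 0.4882k


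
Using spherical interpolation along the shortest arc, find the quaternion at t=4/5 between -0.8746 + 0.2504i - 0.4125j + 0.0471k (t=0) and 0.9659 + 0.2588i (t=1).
-0.9832 - 0.159i - 0.0889j + 0.0101k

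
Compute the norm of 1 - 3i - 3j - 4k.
√35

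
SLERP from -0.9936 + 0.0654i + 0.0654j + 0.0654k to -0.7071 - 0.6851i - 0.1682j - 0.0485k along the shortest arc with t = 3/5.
-0.9049 - 0.4179i - 0.0806j - 0.0025k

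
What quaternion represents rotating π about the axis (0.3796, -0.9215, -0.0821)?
0.3796i - 0.9215j - 0.0821k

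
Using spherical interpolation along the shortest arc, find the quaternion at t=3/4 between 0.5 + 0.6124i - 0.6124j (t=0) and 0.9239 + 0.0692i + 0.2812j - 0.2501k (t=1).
0.9425 + 0.2554i + 0.0411j - 0.2116k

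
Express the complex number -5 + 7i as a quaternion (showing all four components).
-5 + 7i + 0j + 0k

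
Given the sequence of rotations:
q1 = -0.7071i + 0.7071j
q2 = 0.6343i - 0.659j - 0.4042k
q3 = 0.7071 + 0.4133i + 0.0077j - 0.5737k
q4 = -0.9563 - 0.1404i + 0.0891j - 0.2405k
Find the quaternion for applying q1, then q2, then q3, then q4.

q2 · q1 = 0.9145 + 0.2858i + 0.2858j - 0.0175k
q3 · q2 · q1 = 0.5163 + 0.7439i + 0.0524j - 0.4211k
q4 · q3 · q2 · q1 = -0.4952 - 0.8088i - 0.2421j + 0.2049k
-0.4952 - 0.8088i - 0.2421j + 0.2049k


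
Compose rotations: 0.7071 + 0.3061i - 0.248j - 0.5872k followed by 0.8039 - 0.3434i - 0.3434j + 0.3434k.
0.79 + 0.2901i - 0.5387j - 0.039k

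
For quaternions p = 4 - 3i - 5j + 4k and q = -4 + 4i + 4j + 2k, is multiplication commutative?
No: pq = 8 + 2i + 58j ≠ 8 + 54i + 14j - 16k = qp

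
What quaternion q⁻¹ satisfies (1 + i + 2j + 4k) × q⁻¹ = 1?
0.0455 - 0.0455i - 0.0909j - 0.1818k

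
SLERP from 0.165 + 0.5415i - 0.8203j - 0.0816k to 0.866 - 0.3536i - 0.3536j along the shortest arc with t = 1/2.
0.6543 + 0.1192i - 0.745j - 0.0518k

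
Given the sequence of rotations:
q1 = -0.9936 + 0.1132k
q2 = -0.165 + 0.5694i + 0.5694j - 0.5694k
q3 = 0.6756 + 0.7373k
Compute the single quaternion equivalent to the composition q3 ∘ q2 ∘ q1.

q2 · q1 = 0.2284 - 0.5013i - 0.6302j + 0.5471k
q3 · q2 · q1 = -0.2491 + 0.126i - 0.7954j + 0.538k
-0.2491 + 0.126i - 0.7954j + 0.538k


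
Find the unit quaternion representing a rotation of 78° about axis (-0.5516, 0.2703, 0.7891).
0.7771 - 0.3471i + 0.1701j + 0.4966k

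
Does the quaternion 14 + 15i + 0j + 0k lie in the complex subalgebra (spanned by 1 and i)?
Yes. The quaternion 14 + 15i has j- and k-coefficients y = z = 0, so it lies in the complex subalgebra spanned by 1 and i.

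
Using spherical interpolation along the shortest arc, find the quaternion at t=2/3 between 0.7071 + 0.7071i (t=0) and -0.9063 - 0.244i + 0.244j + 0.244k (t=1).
0.8763 + 0.4185i - 0.1687j - 0.1687k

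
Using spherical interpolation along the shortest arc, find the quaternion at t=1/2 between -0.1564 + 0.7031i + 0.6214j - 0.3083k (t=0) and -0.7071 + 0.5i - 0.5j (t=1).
-0.569 + 0.7928i + 0.08j - 0.2032k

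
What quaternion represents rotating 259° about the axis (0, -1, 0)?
-0.6361 - 0.7716j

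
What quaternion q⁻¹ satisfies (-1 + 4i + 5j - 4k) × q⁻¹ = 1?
-0.0172 - 0.069i - 0.0862j + 0.069k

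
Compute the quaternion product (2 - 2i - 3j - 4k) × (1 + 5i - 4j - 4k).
-16 + 4i - 39j + 11k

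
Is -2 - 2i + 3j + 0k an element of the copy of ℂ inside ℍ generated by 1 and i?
No. The quaternion -2 - 2i + 3j has j-coefficient y = 3 and k-coefficient z = 0, not both zero, so it does not lie in the complex subalgebra spanned by 1 and i.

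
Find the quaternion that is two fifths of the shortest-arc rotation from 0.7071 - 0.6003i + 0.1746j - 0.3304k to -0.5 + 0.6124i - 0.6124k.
0.7106 - 0.6909i + 0.1179j + 0.0626k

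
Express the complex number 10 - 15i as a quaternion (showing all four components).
10 - 15i + 0j + 0k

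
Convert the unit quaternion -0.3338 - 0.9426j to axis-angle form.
axis = (0, -1, 0), θ = 219°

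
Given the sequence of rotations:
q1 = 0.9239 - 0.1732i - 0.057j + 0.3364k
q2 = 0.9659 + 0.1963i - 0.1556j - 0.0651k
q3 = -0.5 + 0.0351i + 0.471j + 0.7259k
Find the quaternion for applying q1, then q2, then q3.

q2 · q1 = 0.9394 - 0.042i - 0.2536j + 0.2266k
q3 · q2 · q1 = -0.5133 + 0.3448i + 0.5308j + 0.5795k
-0.5133 + 0.3448i + 0.5308j + 0.5795k


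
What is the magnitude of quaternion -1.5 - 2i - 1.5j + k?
3.082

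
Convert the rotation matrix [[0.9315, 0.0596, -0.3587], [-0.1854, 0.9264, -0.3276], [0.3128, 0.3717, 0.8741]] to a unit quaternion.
0.9659 + 0.181i - 0.1738j - 0.0634k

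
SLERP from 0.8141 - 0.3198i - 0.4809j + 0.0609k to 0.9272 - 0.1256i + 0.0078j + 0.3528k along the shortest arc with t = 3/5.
0.9242 - 0.2137i - 0.1984j + 0.2465k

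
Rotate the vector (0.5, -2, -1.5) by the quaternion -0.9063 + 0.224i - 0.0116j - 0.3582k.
(1.89, -1.586, -0.644)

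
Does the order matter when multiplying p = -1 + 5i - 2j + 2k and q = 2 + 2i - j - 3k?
Yes: pq = -8 + 16i + 16j + 6k ≠ -8 - 22j + 8k = qp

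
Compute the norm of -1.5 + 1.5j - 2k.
2.915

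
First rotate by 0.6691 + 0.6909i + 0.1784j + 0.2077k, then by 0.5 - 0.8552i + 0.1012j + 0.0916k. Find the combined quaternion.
0.8883 - 0.2221i + 0.3978j - 0.0573k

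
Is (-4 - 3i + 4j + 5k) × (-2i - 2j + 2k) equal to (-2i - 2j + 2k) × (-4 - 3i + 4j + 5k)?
No: pq = -8 + 26i + 4j + 6k ≠ -8 - 10i + 12j - 22k = qp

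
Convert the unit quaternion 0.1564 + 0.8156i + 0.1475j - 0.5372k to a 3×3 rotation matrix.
[[0.3793, 0.4086, -0.8301], [0.0726, -0.9076, -0.4136], [-0.9224, 0.0966, -0.3739]]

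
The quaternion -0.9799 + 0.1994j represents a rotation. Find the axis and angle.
axis = (0, 1, 0), θ = 337°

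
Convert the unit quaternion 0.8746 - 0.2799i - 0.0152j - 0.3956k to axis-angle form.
axis = (-0.5773, -0.0314, -0.8159), θ = 58°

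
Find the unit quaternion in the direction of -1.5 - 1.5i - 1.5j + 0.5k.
-0.5669 - 0.5669i - 0.5669j + 0.189k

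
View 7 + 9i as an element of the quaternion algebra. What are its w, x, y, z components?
7 + 9i + 0j + 0k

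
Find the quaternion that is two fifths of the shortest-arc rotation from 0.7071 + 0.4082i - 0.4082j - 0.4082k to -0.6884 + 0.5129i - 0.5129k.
0.9461 + 0.0302i - 0.3209j - 0.0302k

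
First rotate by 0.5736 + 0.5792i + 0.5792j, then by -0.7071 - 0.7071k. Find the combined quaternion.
-0.4056 - 0.8191j - 0.4056k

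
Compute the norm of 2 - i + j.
√6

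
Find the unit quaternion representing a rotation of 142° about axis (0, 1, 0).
0.3256 + 0.9455j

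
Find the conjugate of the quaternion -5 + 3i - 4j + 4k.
-5 - 3i + 4j - 4k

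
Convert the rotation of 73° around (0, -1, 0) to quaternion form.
0.8039 - 0.5948j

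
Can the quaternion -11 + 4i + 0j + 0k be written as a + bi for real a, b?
Yes. The quaternion -11 + 4i has j- and k-coefficients y = z = 0, so it lies in the complex subalgebra spanned by 1 and i.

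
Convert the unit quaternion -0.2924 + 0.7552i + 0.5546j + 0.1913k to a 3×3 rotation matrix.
[[0.3116, 0.9495, -0.0354], [0.7258, -0.2138, 0.6538], [0.6133, -0.2295, -0.7558]]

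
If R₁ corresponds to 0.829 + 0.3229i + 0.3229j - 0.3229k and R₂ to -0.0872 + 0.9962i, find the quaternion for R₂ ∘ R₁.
-0.394 + 0.7977i + 0.2935j + 0.3498k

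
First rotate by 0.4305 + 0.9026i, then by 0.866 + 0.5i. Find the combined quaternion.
-0.0785 + 0.9969i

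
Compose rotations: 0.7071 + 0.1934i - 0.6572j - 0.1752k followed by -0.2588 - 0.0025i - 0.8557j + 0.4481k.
-0.6664 + 0.3926i - 0.3488j + 0.5293k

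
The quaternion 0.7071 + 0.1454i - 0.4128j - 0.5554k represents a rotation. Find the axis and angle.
axis = (0.2056, -0.5838, -0.7854), θ = π/2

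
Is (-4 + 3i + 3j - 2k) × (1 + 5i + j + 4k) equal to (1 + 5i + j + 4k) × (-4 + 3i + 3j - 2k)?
No: pq = -14 - 3i - 23j - 30k ≠ -14 - 31i + 21j - 6k = qp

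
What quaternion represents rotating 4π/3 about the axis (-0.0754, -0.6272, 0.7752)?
-0.5 - 0.0653i - 0.5432j + 0.6713k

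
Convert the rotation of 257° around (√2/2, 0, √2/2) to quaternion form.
-0.6225 + 0.5534i + 0.5534k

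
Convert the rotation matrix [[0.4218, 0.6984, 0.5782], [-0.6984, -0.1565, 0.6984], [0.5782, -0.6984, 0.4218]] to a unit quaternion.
0.6494 - 0.5377i - 0.5377k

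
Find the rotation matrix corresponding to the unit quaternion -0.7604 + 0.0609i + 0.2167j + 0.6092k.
[[0.1638, 0.9529, -0.2554], [-0.9001, 0.2503, 0.3566], [0.4038, 0.1714, 0.8987]]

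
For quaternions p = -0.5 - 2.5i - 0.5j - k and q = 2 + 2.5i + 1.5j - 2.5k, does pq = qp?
No: pq = 3.5 - 3.5i - 10.5j - 3.25k ≠ 3.5 - 9i + 7j + 1.75k = qp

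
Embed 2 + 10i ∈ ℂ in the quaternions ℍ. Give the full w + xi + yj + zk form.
2 + 10i + 0j + 0k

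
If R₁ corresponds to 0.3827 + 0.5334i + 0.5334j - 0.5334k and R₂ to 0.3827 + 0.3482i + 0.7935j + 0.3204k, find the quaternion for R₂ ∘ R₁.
-0.2916 - 0.2568i + 0.8644j - 0.319k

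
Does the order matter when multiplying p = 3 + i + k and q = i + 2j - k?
Yes: pq = i + 8j - k ≠ 5i + 4j - 5k = qp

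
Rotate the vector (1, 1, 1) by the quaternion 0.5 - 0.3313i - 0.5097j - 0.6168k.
(0.573, 0.701, 1.477)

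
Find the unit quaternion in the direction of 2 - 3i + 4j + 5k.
0.2722 - 0.4082i + 0.5443j + 0.6804k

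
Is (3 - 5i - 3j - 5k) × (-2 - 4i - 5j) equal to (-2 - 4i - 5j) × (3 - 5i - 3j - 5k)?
No: pq = -41 - 27i + 11j + 23k ≠ -41 + 23i - 29j - 3k = qp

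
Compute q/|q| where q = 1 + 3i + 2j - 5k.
0.1601 + 0.4804i + 0.3203j - 0.8006k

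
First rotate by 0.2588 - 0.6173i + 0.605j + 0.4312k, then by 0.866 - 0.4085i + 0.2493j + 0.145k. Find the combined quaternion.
-0.2414 - 0.6205i + 0.6751j + 0.3177k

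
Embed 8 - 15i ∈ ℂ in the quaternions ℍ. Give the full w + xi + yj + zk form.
8 - 15i + 0j + 0k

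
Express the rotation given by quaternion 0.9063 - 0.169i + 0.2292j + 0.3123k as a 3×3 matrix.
[[0.6999, -0.6435, 0.3099], [0.4886, 0.7478, 0.4495], [-0.521, -0.1632, 0.8378]]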